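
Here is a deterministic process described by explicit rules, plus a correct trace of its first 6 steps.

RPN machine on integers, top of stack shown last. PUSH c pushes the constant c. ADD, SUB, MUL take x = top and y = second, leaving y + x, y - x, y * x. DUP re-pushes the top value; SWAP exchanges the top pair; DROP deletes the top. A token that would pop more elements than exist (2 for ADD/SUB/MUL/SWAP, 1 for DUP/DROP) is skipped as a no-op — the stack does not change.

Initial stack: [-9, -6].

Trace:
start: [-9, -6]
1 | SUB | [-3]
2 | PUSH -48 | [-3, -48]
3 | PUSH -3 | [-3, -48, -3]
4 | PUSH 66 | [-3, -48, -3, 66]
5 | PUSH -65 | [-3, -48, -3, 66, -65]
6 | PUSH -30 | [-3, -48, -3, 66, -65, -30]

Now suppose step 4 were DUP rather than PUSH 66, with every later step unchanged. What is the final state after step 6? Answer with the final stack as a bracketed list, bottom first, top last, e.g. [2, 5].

[-3, -48, -3, -3, -65, -30]

(re-executing from step 4 with the substitution; state before step 4: [-3, -48, -3])
4 | DUP | [-3, -48, -3, -3]
5 | PUSH -65 | [-3, -48, -3, -3, -65]
6 | PUSH -30 | [-3, -48, -3, -3, -65, -30]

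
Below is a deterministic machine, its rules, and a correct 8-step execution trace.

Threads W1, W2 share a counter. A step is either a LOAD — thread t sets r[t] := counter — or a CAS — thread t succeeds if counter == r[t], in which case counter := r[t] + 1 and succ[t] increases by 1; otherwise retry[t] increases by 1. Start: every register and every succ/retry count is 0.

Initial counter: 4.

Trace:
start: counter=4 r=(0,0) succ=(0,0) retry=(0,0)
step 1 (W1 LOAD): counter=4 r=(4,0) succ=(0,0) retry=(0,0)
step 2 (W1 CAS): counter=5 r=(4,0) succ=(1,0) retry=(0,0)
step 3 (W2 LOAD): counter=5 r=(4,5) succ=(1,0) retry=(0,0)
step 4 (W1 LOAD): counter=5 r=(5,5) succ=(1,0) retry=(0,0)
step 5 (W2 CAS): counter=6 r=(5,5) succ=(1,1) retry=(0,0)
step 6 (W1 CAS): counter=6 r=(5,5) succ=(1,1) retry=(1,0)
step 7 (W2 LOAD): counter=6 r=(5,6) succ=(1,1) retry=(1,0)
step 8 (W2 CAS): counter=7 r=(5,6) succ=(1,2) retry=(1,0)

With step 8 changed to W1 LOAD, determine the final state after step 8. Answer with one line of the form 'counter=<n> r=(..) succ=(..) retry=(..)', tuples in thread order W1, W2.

counter=6 r=(6,6) succ=(1,1) retry=(1,0)

(re-executing from step 8 with the substitution; state before step 8: counter=6 r=(5,6) succ=(1,1) retry=(1,0))
step 8 (W1 LOAD): counter=6 r=(6,6) succ=(1,1) retry=(1,0)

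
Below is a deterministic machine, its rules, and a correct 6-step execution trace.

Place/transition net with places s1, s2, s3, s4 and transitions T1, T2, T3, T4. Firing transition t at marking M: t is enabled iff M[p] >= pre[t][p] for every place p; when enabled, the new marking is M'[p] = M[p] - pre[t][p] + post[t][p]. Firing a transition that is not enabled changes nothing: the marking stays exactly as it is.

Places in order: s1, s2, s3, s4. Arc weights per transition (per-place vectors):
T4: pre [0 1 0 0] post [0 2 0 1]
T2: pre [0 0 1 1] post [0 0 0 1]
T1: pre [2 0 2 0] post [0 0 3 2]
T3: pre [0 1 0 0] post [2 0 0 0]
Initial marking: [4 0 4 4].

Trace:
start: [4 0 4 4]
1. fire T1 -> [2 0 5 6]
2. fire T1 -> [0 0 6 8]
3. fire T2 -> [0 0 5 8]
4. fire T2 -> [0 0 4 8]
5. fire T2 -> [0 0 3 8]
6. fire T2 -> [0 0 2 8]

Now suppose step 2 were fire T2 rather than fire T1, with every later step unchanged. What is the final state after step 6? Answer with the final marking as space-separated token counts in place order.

2 0 0 6

(re-executing from step 2 with the substitution; state before step 2: [2 0 5 6])
2. fire T2 -> [2 0 4 6]
3. fire T2 -> [2 0 3 6]
4. fire T2 -> [2 0 2 6]
5. fire T2 -> [2 0 1 6]
6. fire T2 -> [2 0 0 6]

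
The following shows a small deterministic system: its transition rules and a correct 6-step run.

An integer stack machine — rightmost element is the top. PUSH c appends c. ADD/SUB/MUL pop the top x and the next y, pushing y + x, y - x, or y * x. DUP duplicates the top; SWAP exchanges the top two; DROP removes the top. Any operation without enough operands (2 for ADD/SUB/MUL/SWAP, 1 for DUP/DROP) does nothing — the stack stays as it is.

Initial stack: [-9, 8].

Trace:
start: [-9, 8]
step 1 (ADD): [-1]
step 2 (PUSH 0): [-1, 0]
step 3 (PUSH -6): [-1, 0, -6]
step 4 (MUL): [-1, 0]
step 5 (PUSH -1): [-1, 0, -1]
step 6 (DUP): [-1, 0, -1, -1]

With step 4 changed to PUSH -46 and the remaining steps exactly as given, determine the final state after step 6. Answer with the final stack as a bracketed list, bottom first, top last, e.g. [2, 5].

[-1, 0, -6, -46, -1, -1]

(re-executing from step 4 with the substitution; state before step 4: [-1, 0, -6])
step 4 (PUSH -46): [-1, 0, -6, -46]
step 5 (PUSH -1): [-1, 0, -6, -46, -1]
step 6 (DUP): [-1, 0, -6, -46, -1, -1]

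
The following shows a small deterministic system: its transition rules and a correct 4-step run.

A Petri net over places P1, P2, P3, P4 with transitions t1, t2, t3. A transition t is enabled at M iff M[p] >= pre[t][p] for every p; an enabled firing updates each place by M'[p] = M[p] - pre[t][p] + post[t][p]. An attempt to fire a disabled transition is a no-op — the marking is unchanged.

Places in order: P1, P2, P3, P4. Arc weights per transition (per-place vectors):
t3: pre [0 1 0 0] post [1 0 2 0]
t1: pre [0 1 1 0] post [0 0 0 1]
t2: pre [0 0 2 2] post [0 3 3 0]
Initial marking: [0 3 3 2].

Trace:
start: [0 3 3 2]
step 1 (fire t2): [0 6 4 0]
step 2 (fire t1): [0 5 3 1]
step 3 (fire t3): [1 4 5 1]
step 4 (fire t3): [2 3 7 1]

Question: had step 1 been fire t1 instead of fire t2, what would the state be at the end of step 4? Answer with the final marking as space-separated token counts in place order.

(re-executing from step 1 with the substitution; state before step 1: [0 3 3 2])
step 1 (fire t1): [0 2 2 3]
step 2 (fire t1): [0 1 1 4]
step 3 (fire t3): [1 0 3 4]
step 4 (fire t3): [1 0 3 4]

1 0 3 4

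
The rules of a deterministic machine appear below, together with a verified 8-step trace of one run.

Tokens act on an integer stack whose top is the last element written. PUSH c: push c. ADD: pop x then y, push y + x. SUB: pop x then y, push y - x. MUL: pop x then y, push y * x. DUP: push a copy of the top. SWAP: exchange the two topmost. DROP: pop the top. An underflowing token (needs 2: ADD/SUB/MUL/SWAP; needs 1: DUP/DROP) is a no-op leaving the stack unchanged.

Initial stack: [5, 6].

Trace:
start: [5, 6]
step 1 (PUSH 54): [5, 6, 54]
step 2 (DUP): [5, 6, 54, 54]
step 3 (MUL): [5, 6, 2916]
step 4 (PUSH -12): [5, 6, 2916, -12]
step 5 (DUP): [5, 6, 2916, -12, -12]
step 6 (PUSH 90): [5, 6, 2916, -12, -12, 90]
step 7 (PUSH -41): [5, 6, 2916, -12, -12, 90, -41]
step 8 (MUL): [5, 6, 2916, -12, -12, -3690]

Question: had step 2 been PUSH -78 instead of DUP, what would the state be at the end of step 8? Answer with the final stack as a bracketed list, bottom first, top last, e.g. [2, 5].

(re-executing from step 2 with the substitution; state before step 2: [5, 6, 54])
step 2 (PUSH -78): [5, 6, 54, -78]
step 3 (MUL): [5, 6, -4212]
step 4 (PUSH -12): [5, 6, -4212, -12]
step 5 (DUP): [5, 6, -4212, -12, -12]
step 6 (PUSH 90): [5, 6, -4212, -12, -12, 90]
step 7 (PUSH -41): [5, 6, -4212, -12, -12, 90, -41]
step 8 (MUL): [5, 6, -4212, -12, -12, -3690]

[5, 6, -4212, -12, -12, -3690]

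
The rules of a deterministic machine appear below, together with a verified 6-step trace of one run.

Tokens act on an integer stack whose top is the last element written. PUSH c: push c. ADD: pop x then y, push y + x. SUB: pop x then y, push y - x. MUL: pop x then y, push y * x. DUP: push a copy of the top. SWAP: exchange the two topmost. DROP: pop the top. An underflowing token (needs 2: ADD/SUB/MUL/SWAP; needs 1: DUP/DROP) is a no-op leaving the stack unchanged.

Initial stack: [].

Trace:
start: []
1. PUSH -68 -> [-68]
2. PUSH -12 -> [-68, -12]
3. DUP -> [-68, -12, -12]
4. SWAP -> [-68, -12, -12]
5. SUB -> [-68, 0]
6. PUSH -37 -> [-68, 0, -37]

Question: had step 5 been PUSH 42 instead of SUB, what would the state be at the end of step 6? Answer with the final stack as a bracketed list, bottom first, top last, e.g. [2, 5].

[-68, -12, -12, 42, -37]

(re-executing from step 5 with the substitution; state before step 5: [-68, -12, -12])
5. PUSH 42 -> [-68, -12, -12, 42]
6. PUSH -37 -> [-68, -12, -12, 42, -37]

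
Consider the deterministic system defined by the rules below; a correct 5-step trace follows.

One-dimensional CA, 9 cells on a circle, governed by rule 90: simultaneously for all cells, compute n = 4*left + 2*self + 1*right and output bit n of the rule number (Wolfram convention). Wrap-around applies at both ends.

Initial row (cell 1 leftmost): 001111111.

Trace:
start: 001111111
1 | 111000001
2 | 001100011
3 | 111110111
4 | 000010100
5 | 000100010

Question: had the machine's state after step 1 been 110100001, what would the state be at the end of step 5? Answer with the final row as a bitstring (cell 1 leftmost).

000100111

state after step 1 := 110100001
2 | 010010011
3 | 001101111
4 | 111101001
5 | 000100111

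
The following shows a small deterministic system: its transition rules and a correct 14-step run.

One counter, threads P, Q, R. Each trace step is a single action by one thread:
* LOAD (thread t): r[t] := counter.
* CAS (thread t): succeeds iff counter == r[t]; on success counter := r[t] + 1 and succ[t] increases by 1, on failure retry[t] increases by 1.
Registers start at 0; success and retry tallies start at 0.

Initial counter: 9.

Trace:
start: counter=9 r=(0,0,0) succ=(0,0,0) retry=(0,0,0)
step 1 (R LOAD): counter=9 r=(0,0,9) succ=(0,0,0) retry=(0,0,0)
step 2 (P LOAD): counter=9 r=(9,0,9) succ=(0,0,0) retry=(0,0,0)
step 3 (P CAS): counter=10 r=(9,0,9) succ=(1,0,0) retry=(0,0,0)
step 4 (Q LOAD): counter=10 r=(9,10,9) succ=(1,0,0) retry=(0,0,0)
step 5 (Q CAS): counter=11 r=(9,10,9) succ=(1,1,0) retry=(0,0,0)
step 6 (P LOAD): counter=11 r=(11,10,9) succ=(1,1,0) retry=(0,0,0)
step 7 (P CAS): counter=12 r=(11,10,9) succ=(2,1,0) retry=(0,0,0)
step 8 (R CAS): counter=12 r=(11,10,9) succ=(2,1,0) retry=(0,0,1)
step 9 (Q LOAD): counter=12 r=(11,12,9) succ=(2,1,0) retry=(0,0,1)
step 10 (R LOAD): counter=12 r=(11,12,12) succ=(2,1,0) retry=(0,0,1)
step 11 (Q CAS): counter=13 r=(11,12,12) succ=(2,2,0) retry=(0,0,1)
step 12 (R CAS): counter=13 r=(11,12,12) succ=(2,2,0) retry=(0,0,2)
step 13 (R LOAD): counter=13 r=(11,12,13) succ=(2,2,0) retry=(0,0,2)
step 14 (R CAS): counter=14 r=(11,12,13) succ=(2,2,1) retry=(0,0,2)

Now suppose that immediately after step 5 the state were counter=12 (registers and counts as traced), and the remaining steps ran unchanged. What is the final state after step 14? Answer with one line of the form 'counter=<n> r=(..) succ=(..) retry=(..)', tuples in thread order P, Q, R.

state after step 5 := counter=12 r=(9,10,9) succ=(1,1,0) retry=(0,0,0)
step 6 (P LOAD): counter=12 r=(12,10,9) succ=(1,1,0) retry=(0,0,0)
step 7 (P CAS): counter=13 r=(12,10,9) succ=(2,1,0) retry=(0,0,0)
step 8 (R CAS): counter=13 r=(12,10,9) succ=(2,1,0) retry=(0,0,1)
step 9 (Q LOAD): counter=13 r=(12,13,9) succ=(2,1,0) retry=(0,0,1)
step 10 (R LOAD): counter=13 r=(12,13,13) succ=(2,1,0) retry=(0,0,1)
step 11 (Q CAS): counter=14 r=(12,13,13) succ=(2,2,0) retry=(0,0,1)
step 12 (R CAS): counter=14 r=(12,13,13) succ=(2,2,0) retry=(0,0,2)
step 13 (R LOAD): counter=14 r=(12,13,14) succ=(2,2,0) retry=(0,0,2)
step 14 (R CAS): counter=15 r=(12,13,14) succ=(2,2,1) retry=(0,0,2)

counter=15 r=(12,13,14) succ=(2,2,1) retry=(0,0,2)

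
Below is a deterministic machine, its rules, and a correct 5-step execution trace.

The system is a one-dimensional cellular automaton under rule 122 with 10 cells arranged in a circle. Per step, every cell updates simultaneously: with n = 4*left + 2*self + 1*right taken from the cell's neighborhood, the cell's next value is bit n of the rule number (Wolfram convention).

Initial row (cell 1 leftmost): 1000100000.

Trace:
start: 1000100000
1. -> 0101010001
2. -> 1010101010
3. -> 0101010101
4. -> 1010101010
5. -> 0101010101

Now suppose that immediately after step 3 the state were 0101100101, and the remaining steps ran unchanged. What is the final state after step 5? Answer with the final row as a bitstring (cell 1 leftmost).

state after step 3 := 0101100101
4. -> 1011111010
5. -> 0110001101

0110001101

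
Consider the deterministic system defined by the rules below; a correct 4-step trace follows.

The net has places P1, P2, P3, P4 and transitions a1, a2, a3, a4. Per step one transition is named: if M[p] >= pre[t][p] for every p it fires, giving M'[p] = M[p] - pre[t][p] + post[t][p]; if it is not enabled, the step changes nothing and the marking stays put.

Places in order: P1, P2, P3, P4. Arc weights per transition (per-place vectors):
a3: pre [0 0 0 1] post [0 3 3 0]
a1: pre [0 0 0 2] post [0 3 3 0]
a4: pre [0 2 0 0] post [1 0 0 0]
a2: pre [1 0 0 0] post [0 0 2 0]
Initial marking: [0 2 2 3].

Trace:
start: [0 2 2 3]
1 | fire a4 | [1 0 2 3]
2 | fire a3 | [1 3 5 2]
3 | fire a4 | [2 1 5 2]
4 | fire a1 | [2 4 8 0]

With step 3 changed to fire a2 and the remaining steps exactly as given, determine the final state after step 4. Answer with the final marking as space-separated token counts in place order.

(re-executing from step 3 with the substitution; state before step 3: [1 3 5 2])
3 | fire a2 | [0 3 7 2]
4 | fire a1 | [0 6 10 0]

0 6 10 0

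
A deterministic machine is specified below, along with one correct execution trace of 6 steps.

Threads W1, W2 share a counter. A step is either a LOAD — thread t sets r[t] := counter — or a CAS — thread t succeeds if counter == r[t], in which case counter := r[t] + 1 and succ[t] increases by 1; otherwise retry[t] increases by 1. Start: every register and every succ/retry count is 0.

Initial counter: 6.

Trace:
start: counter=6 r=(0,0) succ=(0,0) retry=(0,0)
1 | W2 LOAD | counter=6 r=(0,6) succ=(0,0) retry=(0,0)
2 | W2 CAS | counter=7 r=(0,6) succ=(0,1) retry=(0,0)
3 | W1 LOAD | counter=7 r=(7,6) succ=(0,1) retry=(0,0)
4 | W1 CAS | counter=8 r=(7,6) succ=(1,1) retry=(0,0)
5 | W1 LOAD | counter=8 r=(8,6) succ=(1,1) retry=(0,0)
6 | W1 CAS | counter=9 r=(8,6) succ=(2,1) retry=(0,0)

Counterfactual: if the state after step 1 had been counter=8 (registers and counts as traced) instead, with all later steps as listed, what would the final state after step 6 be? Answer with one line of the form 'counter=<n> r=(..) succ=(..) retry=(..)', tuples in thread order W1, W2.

counter=10 r=(9,6) succ=(2,0) retry=(0,1)

state after step 1 := counter=8 r=(0,6) succ=(0,0) retry=(0,0)
2 | W2 CAS | counter=8 r=(0,6) succ=(0,0) retry=(0,1)
3 | W1 LOAD | counter=8 r=(8,6) succ=(0,0) retry=(0,1)
4 | W1 CAS | counter=9 r=(8,6) succ=(1,0) retry=(0,1)
5 | W1 LOAD | counter=9 r=(9,6) succ=(1,0) retry=(0,1)
6 | W1 CAS | counter=10 r=(9,6) succ=(2,0) retry=(0,1)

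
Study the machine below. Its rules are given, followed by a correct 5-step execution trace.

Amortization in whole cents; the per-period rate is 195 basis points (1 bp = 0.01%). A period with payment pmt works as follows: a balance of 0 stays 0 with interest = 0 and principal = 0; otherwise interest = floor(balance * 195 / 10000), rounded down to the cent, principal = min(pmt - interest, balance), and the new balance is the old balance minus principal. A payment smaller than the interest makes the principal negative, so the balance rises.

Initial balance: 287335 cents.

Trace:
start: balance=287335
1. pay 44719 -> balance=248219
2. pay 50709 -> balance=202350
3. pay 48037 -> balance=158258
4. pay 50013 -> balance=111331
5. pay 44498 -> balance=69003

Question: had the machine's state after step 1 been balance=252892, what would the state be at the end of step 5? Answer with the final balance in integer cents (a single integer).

state after step 1 := balance=252892
2. pay 50709 -> balance=207114
3. pay 48037 -> balance=163115
4. pay 50013 -> balance=116282
5. pay 44498 -> balance=74051

74051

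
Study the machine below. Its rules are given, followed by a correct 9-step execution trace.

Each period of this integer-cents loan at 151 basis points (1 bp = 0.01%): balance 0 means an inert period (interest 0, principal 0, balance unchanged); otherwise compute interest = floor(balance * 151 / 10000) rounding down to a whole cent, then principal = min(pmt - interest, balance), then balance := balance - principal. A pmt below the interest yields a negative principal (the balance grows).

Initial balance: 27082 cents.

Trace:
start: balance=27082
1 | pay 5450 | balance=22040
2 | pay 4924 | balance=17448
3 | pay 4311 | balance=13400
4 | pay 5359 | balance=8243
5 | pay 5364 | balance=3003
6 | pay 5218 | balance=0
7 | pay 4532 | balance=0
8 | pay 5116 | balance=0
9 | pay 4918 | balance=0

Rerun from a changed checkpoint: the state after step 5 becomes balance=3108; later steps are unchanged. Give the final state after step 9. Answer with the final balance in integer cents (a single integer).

0

state after step 5 := balance=3108
6 | pay 5218 | balance=0
7 | pay 4532 | balance=0
8 | pay 5116 | balance=0
9 | pay 4918 | balance=0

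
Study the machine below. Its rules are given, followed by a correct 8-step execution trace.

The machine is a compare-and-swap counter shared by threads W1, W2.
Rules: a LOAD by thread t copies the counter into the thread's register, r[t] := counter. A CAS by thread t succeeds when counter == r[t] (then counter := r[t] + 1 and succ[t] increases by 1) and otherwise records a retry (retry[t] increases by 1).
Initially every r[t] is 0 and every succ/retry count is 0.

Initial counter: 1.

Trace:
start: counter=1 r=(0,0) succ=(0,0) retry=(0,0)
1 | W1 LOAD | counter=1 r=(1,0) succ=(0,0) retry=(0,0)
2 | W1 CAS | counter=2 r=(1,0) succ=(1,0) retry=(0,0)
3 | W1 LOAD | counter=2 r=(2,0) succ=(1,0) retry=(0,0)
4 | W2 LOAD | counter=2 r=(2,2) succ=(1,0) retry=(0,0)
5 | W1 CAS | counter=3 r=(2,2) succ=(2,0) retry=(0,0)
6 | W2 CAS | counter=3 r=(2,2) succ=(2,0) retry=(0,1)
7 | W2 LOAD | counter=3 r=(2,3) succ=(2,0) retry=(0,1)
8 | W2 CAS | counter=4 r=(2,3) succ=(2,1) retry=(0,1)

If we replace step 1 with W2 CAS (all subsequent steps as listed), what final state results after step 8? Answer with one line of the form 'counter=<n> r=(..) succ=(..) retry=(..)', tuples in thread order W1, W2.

(re-executing from step 1 with the substitution; state before step 1: counter=1 r=(0,0) succ=(0,0) retry=(0,0))
1 | W2 CAS | counter=1 r=(0,0) succ=(0,0) retry=(0,1)
2 | W1 CAS | counter=1 r=(0,0) succ=(0,0) retry=(1,1)
3 | W1 LOAD | counter=1 r=(1,0) succ=(0,0) retry=(1,1)
4 | W2 LOAD | counter=1 r=(1,1) succ=(0,0) retry=(1,1)
5 | W1 CAS | counter=2 r=(1,1) succ=(1,0) retry=(1,1)
6 | W2 CAS | counter=2 r=(1,1) succ=(1,0) retry=(1,2)
7 | W2 LOAD | counter=2 r=(1,2) succ=(1,0) retry=(1,2)
8 | W2 CAS | counter=3 r=(1,2) succ=(1,1) retry=(1,2)

counter=3 r=(1,2) succ=(1,1) retry=(1,2)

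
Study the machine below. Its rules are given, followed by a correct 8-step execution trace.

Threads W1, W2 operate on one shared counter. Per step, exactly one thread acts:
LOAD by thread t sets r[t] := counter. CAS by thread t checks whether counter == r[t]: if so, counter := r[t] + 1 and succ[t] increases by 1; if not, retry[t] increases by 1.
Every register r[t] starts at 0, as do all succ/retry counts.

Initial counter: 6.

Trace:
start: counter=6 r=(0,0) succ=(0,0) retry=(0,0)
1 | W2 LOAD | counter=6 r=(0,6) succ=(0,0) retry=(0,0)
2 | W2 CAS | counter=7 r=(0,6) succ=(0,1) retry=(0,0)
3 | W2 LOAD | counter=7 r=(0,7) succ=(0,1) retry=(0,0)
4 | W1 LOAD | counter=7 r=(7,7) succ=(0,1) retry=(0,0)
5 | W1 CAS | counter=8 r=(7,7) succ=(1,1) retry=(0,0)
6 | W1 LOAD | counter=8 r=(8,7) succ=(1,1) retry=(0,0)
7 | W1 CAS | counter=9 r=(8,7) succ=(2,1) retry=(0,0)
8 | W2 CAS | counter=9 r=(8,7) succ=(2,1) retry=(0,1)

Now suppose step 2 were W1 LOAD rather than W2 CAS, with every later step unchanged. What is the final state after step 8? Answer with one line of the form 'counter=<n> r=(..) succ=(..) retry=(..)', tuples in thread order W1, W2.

counter=8 r=(7,6) succ=(2,0) retry=(0,1)

(re-executing from step 2 with the substitution; state before step 2: counter=6 r=(0,6) succ=(0,0) retry=(0,0))
2 | W1 LOAD | counter=6 r=(6,6) succ=(0,0) retry=(0,0)
3 | W2 LOAD | counter=6 r=(6,6) succ=(0,0) retry=(0,0)
4 | W1 LOAD | counter=6 r=(6,6) succ=(0,0) retry=(0,0)
5 | W1 CAS | counter=7 r=(6,6) succ=(1,0) retry=(0,0)
6 | W1 LOAD | counter=7 r=(7,6) succ=(1,0) retry=(0,0)
7 | W1 CAS | counter=8 r=(7,6) succ=(2,0) retry=(0,0)
8 | W2 CAS | counter=8 r=(7,6) succ=(2,0) retry=(0,1)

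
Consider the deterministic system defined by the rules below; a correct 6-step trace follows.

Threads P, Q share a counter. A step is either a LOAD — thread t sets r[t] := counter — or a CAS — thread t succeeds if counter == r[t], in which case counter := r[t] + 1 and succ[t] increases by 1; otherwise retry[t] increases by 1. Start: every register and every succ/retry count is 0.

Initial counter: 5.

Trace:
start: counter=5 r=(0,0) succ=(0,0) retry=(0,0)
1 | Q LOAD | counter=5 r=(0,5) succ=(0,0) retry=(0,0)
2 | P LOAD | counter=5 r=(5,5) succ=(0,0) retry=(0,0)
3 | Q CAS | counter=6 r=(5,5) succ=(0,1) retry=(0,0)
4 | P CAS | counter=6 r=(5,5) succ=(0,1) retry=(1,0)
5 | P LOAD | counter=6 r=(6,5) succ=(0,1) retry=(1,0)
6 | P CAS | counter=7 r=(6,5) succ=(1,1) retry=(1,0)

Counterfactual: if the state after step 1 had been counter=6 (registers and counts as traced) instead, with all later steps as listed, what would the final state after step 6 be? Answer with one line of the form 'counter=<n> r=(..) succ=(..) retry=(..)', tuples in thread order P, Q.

state after step 1 := counter=6 r=(0,5) succ=(0,0) retry=(0,0)
2 | P LOAD | counter=6 r=(6,5) succ=(0,0) retry=(0,0)
3 | Q CAS | counter=6 r=(6,5) succ=(0,0) retry=(0,1)
4 | P CAS | counter=7 r=(6,5) succ=(1,0) retry=(0,1)
5 | P LOAD | counter=7 r=(7,5) succ=(1,0) retry=(0,1)
6 | P CAS | counter=8 r=(7,5) succ=(2,0) retry=(0,1)

counter=8 r=(7,5) succ=(2,0) retry=(0,1)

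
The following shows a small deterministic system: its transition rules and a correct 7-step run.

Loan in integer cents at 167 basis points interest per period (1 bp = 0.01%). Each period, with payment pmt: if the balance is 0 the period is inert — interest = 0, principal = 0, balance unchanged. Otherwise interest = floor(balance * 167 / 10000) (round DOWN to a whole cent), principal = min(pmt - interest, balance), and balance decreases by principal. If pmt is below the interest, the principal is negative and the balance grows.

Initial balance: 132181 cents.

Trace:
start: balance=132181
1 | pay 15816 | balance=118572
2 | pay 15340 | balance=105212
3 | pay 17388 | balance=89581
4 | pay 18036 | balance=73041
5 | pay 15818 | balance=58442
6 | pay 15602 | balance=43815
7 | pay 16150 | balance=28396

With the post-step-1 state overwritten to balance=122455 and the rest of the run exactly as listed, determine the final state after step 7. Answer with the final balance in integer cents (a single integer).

32684

state after step 1 := balance=122455
2 | pay 15340 | balance=109159
3 | pay 17388 | balance=93593
4 | pay 18036 | balance=77120
5 | pay 15818 | balance=62589
6 | pay 15602 | balance=48032
7 | pay 16150 | balance=32684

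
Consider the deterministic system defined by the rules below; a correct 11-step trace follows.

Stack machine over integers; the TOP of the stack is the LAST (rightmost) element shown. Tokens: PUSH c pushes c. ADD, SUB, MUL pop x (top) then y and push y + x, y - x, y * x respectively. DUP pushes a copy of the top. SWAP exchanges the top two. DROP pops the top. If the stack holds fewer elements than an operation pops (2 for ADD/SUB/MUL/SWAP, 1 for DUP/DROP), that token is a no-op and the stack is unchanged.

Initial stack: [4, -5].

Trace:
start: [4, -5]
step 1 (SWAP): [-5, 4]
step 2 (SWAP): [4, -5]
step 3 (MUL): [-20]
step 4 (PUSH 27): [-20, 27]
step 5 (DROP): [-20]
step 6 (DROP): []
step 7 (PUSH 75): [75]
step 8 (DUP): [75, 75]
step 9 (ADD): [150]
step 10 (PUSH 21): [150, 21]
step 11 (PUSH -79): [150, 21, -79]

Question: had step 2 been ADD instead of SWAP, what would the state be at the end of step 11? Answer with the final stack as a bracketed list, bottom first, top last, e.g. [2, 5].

[150, 21, -79]

(re-executing from step 2 with the substitution; state before step 2: [-5, 4])
step 2 (ADD): [-1]
step 3 (MUL): [-1]
step 4 (PUSH 27): [-1, 27]
step 5 (DROP): [-1]
step 6 (DROP): []
step 7 (PUSH 75): [75]
step 8 (DUP): [75, 75]
step 9 (ADD): [150]
step 10 (PUSH 21): [150, 21]
step 11 (PUSH -79): [150, 21, -79]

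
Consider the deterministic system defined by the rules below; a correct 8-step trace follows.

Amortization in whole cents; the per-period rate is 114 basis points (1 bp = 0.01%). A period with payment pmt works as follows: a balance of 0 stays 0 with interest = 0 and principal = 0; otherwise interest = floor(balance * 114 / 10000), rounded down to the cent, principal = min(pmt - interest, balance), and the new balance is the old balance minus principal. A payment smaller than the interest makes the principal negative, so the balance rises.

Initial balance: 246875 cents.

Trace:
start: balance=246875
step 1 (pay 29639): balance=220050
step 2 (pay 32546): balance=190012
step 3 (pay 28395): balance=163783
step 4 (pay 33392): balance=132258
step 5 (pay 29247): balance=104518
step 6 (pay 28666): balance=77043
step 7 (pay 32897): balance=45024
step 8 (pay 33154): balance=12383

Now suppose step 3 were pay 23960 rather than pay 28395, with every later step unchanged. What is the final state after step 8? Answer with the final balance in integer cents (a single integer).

(re-executing from step 3 with the substitution; state before step 3: balance=190012)
step 3 (pay 23960): balance=168218
step 4 (pay 33392): balance=136743
step 5 (pay 29247): balance=109054
step 6 (pay 28666): balance=81631
step 7 (pay 32897): balance=49664
step 8 (pay 33154): balance=17076

17076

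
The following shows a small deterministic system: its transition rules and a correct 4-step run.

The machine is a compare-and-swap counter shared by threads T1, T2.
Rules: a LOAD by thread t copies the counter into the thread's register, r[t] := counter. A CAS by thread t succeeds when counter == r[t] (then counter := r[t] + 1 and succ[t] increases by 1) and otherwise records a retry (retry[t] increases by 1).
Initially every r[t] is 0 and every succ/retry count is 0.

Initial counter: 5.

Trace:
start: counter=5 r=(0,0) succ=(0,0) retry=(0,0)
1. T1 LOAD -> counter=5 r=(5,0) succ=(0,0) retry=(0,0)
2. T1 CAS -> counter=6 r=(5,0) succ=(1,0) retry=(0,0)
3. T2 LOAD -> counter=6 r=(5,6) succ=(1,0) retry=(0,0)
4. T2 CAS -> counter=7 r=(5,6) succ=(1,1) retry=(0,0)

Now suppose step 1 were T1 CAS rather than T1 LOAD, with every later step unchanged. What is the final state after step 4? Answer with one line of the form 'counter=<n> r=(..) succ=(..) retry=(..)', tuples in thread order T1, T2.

(re-executing from step 1 with the substitution; state before step 1: counter=5 r=(0,0) succ=(0,0) retry=(0,0))
1. T1 CAS -> counter=5 r=(0,0) succ=(0,0) retry=(1,0)
2. T1 CAS -> counter=5 r=(0,0) succ=(0,0) retry=(2,0)
3. T2 LOAD -> counter=5 r=(0,5) succ=(0,0) retry=(2,0)
4. T2 CAS -> counter=6 r=(0,5) succ=(0,1) retry=(2,0)

counter=6 r=(0,5) succ=(0,1) retry=(2,0)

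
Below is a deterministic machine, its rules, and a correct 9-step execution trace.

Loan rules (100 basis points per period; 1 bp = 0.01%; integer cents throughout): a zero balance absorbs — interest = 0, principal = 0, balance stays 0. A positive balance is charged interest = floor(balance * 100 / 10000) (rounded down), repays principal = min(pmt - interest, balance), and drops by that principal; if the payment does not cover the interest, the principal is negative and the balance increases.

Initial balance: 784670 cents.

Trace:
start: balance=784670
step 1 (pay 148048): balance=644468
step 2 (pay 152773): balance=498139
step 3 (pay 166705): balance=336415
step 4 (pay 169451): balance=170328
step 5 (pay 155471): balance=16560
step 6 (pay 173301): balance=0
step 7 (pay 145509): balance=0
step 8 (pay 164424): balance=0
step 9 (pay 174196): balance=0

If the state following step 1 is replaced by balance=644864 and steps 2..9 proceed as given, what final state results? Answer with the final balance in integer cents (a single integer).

state after step 1 := balance=644864
step 2 (pay 152773): balance=498539
step 3 (pay 166705): balance=336819
step 4 (pay 169451): balance=170736
step 5 (pay 155471): balance=16972
step 6 (pay 173301): balance=0
step 7 (pay 145509): balance=0
step 8 (pay 164424): balance=0
step 9 (pay 174196): balance=0

0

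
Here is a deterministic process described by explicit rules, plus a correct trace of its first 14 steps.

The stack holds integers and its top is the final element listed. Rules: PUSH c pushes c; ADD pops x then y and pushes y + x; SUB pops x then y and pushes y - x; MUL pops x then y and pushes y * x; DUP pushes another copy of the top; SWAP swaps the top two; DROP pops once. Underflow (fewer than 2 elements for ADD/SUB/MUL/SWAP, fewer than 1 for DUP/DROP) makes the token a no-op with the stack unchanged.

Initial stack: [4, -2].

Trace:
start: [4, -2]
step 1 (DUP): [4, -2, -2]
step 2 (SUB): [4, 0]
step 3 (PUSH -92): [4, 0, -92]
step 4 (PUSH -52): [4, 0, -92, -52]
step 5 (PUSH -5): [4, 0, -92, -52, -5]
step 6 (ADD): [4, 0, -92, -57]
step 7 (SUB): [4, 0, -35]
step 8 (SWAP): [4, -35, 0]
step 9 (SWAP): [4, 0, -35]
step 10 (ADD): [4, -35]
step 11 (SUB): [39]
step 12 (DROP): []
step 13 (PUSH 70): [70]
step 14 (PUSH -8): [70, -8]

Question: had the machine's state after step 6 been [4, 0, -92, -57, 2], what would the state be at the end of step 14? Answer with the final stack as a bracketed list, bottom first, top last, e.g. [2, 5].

[4, 70, -8]

state after step 6 := [4, 0, -92, -57, 2]
step 7 (SUB): [4, 0, -92, -59]
step 8 (SWAP): [4, 0, -59, -92]
step 9 (SWAP): [4, 0, -92, -59]
step 10 (ADD): [4, 0, -151]
step 11 (SUB): [4, 151]
step 12 (DROP): [4]
step 13 (PUSH 70): [4, 70]
step 14 (PUSH -8): [4, 70, -8]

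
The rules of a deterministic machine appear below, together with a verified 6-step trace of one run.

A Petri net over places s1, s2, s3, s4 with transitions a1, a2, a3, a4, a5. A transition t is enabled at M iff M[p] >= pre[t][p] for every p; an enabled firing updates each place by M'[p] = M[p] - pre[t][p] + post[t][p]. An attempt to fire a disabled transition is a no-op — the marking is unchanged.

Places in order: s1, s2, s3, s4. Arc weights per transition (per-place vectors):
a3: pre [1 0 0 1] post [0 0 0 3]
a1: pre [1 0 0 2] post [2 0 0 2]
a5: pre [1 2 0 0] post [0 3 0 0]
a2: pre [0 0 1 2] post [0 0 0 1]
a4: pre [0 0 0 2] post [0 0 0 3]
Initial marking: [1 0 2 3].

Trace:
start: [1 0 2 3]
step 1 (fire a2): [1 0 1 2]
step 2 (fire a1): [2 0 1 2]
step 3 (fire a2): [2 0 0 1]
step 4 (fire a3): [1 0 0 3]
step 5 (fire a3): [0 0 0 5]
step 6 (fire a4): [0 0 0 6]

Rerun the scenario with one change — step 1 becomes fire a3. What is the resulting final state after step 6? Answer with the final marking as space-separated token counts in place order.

(re-executing from step 1 with the substitution; state before step 1: [1 0 2 3])
step 1 (fire a3): [0 0 2 5]
step 2 (fire a1): [0 0 2 5]
step 3 (fire a2): [0 0 1 4]
step 4 (fire a3): [0 0 1 4]
step 5 (fire a3): [0 0 1 4]
step 6 (fire a4): [0 0 1 5]

0 0 1 5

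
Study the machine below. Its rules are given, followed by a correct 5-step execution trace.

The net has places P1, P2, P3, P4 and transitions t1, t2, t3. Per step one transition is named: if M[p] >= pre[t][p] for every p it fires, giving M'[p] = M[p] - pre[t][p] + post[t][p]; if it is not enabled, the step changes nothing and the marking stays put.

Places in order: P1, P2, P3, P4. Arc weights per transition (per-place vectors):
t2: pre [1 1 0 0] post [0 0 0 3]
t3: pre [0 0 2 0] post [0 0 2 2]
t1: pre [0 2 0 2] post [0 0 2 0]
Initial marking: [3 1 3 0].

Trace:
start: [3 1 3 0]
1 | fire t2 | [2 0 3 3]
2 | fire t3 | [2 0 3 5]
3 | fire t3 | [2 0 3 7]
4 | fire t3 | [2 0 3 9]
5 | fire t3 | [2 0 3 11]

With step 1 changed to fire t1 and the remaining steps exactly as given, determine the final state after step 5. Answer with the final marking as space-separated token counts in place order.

(re-executing from step 1 with the substitution; state before step 1: [3 1 3 0])
1 | fire t1 | [3 1 3 0]
2 | fire t3 | [3 1 3 2]
3 | fire t3 | [3 1 3 4]
4 | fire t3 | [3 1 3 6]
5 | fire t3 | [3 1 3 8]

3 1 3 8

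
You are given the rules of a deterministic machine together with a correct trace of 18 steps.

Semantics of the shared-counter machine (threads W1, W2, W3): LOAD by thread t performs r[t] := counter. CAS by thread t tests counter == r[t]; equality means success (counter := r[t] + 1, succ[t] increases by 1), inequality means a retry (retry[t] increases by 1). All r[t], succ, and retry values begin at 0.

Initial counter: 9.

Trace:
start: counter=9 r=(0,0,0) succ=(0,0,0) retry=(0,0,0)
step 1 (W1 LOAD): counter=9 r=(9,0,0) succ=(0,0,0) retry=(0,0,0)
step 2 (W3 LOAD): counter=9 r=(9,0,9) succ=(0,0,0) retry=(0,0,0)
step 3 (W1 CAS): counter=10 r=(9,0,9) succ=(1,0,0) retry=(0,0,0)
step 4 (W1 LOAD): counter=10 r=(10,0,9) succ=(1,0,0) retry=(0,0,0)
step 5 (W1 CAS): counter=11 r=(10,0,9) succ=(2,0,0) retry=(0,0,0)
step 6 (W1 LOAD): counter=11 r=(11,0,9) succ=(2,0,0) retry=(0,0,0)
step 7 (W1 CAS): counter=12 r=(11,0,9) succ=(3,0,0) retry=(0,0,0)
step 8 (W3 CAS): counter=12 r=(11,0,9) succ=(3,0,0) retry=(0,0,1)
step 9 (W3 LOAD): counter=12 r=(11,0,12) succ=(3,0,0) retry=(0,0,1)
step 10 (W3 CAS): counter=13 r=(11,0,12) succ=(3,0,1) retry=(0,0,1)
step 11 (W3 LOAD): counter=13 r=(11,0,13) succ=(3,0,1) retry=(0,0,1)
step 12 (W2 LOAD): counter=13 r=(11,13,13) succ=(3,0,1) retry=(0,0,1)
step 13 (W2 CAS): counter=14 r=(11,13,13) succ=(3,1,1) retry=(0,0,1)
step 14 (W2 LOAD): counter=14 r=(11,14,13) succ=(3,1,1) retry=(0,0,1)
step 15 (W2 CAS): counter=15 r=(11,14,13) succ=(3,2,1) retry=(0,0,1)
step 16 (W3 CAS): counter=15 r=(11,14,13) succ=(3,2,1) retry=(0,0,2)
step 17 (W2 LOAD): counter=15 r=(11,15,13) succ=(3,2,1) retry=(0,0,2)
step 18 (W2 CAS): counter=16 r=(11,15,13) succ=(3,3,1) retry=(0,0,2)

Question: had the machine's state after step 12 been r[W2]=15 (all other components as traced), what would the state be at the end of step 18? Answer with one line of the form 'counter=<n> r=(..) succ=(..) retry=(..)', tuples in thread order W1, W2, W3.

counter=15 r=(11,14,13) succ=(3,2,1) retry=(0,1,2)

state after step 12 := counter=13 r=(11,15,13) succ=(3,0,1) retry=(0,0,1)
step 13 (W2 CAS): counter=13 r=(11,15,13) succ=(3,0,1) retry=(0,1,1)
step 14 (W2 LOAD): counter=13 r=(11,13,13) succ=(3,0,1) retry=(0,1,1)
step 15 (W2 CAS): counter=14 r=(11,13,13) succ=(3,1,1) retry=(0,1,1)
step 16 (W3 CAS): counter=14 r=(11,13,13) succ=(3,1,1) retry=(0,1,2)
step 17 (W2 LOAD): counter=14 r=(11,14,13) succ=(3,1,1) retry=(0,1,2)
step 18 (W2 CAS): counter=15 r=(11,14,13) succ=(3,2,1) retry=(0,1,2)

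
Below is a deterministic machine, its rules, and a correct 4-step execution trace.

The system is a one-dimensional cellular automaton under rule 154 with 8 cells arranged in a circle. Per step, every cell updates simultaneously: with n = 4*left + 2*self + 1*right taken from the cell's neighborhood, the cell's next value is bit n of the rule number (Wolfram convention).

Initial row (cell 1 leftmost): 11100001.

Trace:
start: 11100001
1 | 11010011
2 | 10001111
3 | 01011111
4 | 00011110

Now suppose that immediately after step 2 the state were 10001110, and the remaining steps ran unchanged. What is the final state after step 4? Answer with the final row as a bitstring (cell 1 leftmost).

10011010

state after step 2 := 10001110
3 | 01011100
4 | 10011010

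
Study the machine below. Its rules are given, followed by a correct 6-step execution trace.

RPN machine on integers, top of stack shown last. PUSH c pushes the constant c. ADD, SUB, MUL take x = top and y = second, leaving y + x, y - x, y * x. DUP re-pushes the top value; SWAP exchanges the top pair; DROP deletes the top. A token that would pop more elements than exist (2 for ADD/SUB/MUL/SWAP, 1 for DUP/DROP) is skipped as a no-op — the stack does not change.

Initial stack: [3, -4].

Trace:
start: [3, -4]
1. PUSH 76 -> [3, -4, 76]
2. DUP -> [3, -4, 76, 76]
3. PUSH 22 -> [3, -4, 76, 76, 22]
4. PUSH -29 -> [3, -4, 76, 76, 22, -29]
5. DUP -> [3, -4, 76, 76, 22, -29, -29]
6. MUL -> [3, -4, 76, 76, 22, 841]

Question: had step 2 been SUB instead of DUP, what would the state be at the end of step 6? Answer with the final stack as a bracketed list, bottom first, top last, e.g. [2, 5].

(re-executing from step 2 with the substitution; state before step 2: [3, -4, 76])
2. SUB -> [3, -80]
3. PUSH 22 -> [3, -80, 22]
4. PUSH -29 -> [3, -80, 22, -29]
5. DUP -> [3, -80, 22, -29, -29]
6. MUL -> [3, -80, 22, 841]

[3, -80, 22, 841]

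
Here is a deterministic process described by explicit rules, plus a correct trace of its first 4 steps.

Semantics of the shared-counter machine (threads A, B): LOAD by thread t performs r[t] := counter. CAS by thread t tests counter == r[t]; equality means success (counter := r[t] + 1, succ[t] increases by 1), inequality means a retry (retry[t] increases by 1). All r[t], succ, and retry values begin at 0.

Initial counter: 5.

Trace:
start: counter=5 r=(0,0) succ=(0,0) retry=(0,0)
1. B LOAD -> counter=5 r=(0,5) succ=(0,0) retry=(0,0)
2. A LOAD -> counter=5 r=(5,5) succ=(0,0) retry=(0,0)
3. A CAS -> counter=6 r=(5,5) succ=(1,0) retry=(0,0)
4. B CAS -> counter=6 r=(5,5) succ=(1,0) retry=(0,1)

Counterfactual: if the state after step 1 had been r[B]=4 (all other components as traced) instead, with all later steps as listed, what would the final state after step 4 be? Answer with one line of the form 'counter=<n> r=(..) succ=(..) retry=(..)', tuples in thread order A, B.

counter=6 r=(5,4) succ=(1,0) retry=(0,1)

state after step 1 := counter=5 r=(0,4) succ=(0,0) retry=(0,0)
2. A LOAD -> counter=5 r=(5,4) succ=(0,0) retry=(0,0)
3. A CAS -> counter=6 r=(5,4) succ=(1,0) retry=(0,0)
4. B CAS -> counter=6 r=(5,4) succ=(1,0) retry=(0,1)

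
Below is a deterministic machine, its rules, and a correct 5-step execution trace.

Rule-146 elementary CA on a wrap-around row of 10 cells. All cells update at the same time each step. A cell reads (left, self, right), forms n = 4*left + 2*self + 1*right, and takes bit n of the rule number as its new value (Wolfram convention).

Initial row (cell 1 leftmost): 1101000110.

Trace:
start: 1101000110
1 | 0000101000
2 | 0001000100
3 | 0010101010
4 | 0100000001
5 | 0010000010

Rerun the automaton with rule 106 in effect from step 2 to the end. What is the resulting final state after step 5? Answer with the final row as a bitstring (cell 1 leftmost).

1010000000

(re-executing steps 2..5 under rule 106; state before step 2: 0000101000)
2 | 0001010000
3 | 0010100000
4 | 0101000000
5 | 1010000000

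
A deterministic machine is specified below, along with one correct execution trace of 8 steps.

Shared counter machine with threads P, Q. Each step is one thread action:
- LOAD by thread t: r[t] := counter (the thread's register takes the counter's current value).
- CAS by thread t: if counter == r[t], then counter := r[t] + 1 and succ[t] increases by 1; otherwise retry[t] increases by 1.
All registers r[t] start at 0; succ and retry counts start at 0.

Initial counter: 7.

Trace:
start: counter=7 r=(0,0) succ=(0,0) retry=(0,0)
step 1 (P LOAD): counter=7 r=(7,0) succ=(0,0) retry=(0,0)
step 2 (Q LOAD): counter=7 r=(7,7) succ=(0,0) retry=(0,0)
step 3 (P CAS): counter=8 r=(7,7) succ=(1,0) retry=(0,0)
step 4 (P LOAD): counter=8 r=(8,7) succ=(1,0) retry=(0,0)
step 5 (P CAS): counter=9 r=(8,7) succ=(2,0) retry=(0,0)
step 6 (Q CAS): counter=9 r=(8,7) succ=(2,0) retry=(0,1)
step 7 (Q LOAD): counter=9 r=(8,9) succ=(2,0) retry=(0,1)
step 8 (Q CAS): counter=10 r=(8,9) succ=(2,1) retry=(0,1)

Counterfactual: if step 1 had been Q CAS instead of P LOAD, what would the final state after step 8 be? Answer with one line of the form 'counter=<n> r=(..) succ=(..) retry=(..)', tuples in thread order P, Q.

(re-executing from step 1 with the substitution; state before step 1: counter=7 r=(0,0) succ=(0,0) retry=(0,0))
step 1 (Q CAS): counter=7 r=(0,0) succ=(0,0) retry=(0,1)
step 2 (Q LOAD): counter=7 r=(0,7) succ=(0,0) retry=(0,1)
step 3 (P CAS): counter=7 r=(0,7) succ=(0,0) retry=(1,1)
step 4 (P LOAD): counter=7 r=(7,7) succ=(0,0) retry=(1,1)
step 5 (P CAS): counter=8 r=(7,7) succ=(1,0) retry=(1,1)
step 6 (Q CAS): counter=8 r=(7,7) succ=(1,0) retry=(1,2)
step 7 (Q LOAD): counter=8 r=(7,8) succ=(1,0) retry=(1,2)
step 8 (Q CAS): counter=9 r=(7,8) succ=(1,1) retry=(1,2)

counter=9 r=(7,8) succ=(1,1) retry=(1,2)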